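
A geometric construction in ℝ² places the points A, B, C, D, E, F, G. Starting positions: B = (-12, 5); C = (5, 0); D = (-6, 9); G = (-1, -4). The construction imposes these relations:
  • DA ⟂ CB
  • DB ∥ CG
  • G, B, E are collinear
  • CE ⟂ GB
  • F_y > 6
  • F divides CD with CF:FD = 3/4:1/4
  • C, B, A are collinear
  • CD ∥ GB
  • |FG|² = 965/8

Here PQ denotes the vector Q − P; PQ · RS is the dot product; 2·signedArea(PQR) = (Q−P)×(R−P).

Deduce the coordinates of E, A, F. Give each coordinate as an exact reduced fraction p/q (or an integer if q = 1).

A = (-1187/157, 580/157)
E = (64/101, -539/101)
F = (-13/4, 27/4)

1. E_x = 64/101  [G, B, E are collinear ∩ CE ⟂ GB]
2. E_y = -539/101  [G, B, E are collinear ∩ CE ⟂ GB]
   → E = (64/101, -539/101)
3. A_x = -1187/157  [C, B, A are collinear ∩ DA ⟂ CB]
4. A_y = 580/157  [C, B, A are collinear ∩ DA ⟂ CB]
   → A = (-1187/157, 580/157)
5. F_x = -13/4  [F divides CD with CF:FD = 3/4:1/4]
6. F_y = 27/4  [F divides CD with CF:FD = 3/4:1/4]
   → F = (-13/4, 27/4)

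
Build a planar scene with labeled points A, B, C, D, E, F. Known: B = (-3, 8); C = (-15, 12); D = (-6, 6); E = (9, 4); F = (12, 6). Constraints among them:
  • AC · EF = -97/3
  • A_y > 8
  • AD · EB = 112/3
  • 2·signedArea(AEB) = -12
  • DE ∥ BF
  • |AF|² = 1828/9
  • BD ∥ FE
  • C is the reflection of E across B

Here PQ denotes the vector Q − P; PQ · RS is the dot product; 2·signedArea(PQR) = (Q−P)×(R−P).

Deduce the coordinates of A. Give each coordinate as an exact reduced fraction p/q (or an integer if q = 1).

A = (-2, 26/3)

1. A_x = -2  [2·signedArea(AEB) = -12 ∩ AD · EB = 112/3]
2. A_y = 26/3  [2·signedArea(AEB) = -12 ∩ AD · EB = 112/3]
   → A = (-2, 26/3)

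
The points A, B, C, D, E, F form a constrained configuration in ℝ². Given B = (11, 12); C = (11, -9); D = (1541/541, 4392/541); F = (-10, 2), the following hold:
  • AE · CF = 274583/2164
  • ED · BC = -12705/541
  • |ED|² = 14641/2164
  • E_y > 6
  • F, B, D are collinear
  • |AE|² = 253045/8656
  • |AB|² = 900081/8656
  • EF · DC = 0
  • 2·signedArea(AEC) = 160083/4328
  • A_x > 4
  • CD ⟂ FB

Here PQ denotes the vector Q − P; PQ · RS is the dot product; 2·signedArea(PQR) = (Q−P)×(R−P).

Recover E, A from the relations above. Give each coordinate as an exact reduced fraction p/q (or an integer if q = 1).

A = (5287/1082, 8307/2164)
E = (1/2, 7)

1. E_x = 1/2  [EF · DC = 0 ∩ ED · BC = -12705/541]
2. E_y = 7  [EF · DC = 0 ∩ ED · BC = -12705/541]
   → E = (1/2, 7)
3. A_x = 5287/1082  [2·signedArea(AEC) = 160083/4328 ∩ AE · CF = 274583/2164]
4. A_y = 8307/2164  [2·signedArea(AEC) = 160083/4328 ∩ AE · CF = 274583/2164]
   → A = (5287/1082, 8307/2164)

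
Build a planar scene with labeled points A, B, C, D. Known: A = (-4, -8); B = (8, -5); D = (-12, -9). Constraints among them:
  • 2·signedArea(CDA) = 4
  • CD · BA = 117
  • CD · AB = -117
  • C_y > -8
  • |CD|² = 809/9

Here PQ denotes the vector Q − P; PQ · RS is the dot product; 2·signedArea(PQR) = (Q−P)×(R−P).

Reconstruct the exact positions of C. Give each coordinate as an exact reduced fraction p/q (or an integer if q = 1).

1. C_x = -8/3  [CD · BA = 117 ∩ 2·signedArea(CDA) = 4]
2. C_y = -22/3  [CD · BA = 117 ∩ 2·signedArea(CDA) = 4]
   → C = (-8/3, -22/3)

C = (-8/3, -22/3)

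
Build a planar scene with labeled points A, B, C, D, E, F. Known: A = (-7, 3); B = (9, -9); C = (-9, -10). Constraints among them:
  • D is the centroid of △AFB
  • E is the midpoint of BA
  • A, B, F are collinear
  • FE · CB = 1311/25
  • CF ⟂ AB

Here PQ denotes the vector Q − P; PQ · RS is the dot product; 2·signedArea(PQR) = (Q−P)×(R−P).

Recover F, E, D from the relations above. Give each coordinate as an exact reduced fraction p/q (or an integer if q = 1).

1. F_x = -51/25  [A, B, F are collinear ∩ CF ⟂ AB]
2. F_y = -18/25  [A, B, F are collinear ∩ CF ⟂ AB]
   → F = (-51/25, -18/25)
3. E_x = 1  [E is the midpoint of BA]
4. E_y = -3  [E is the midpoint of BA]
   → E = (1, -3)
5. D_x = -1/75  [D is the centroid of △AFB]
6. D_y = -56/25  [D is the centroid of △AFB]
   → D = (-1/75, -56/25)

D = (-1/75, -56/25)
E = (1, -3)
F = (-51/25, -18/25)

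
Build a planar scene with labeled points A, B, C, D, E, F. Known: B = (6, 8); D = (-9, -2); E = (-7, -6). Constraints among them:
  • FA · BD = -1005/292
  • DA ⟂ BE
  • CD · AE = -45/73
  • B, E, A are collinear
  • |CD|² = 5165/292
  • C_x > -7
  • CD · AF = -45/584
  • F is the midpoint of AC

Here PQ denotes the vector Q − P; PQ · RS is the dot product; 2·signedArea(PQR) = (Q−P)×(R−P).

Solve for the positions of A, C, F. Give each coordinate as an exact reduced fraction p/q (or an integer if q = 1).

1. A_x = -433/73  [B, E, A are collinear ∩ DA ⟂ BE]
2. A_y = -354/73  [B, E, A are collinear ∩ DA ⟂ BE]
   → A = (-433/73, -354/73)
3. C_x = -905/146  [line 78/73·x + 84/73·y + 915/73 = 0 ∩ |CD|² = 5165/292]
4. C_y = -375/73  [line 78/73·x + 84/73·y + 915/73 = 0 ∩ |CD|² = 5165/292]
   → C = (-905/146, -375/73)
5. F_x = -1771/292  [F is the midpoint of AC]
6. F_y = -729/146  [F is the midpoint of AC]
   → F = (-1771/292, -729/146)

A = (-433/73, -354/73)
C = (-905/146, -375/73)
F = (-1771/292, -729/146)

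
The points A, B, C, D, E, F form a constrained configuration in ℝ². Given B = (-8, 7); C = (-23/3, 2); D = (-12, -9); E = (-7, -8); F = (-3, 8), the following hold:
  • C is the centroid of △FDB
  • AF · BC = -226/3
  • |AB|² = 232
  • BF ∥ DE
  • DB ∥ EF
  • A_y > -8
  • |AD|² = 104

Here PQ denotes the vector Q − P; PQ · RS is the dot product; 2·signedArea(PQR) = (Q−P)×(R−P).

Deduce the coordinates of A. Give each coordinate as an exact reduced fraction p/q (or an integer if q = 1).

1. A_x = -2  [line -1/3·x + 5·y + 103/3 = 0 ∩ |AD|² = 104]
2. A_y = -7  [line -1/3·x + 5·y + 103/3 = 0 ∩ |AD|² = 104]
   → A = (-2, -7)

A = (-2, -7)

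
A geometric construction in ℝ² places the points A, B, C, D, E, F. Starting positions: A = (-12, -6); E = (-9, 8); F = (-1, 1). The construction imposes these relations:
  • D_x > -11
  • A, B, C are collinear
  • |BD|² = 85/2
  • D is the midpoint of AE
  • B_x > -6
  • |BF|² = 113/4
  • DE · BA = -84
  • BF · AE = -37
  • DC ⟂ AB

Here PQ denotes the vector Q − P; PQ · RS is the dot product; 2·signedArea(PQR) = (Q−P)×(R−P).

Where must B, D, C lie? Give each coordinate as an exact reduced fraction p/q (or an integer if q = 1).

1. D_x = -21/2  [D is the midpoint of AE]
2. D_y = 1  [D is the midpoint of AE]
   → D = (-21/2, 1)
3. B_x = -5  [line -3·x + -14·y + 48 = 0 ∩ |BD|² = 85/2]
4. B_y = 9/2  [line -3·x + -14·y + 48 = 0 ∩ |BD|² = 85/2]
   → B = (-5, 9/2)
5. C_x = -108/13  [A, B, C are collinear ∩ DC ⟂ AB]
6. C_y = -6/13  [A, B, C are collinear ∩ DC ⟂ AB]
   → C = (-108/13, -6/13)

B = (-5, 9/2)
C = (-108/13, -6/13)
D = (-21/2, 1)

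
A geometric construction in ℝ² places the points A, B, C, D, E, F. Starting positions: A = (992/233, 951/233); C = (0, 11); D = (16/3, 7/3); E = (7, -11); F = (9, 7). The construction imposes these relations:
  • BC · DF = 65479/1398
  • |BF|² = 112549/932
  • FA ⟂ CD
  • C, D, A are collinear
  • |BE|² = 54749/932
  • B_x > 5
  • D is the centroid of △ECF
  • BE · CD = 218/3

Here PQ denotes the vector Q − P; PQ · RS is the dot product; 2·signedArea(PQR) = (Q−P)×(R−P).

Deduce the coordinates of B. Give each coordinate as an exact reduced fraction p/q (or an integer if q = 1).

1. B_x = 2623/466  [BC · DF = 65479/1398 ∩ BE · CD = 218/3]
2. B_y = -806/233  [BC · DF = 65479/1398 ∩ BE · CD = 218/3]
   → B = (2623/466, -806/233)

B = (2623/466, -806/233)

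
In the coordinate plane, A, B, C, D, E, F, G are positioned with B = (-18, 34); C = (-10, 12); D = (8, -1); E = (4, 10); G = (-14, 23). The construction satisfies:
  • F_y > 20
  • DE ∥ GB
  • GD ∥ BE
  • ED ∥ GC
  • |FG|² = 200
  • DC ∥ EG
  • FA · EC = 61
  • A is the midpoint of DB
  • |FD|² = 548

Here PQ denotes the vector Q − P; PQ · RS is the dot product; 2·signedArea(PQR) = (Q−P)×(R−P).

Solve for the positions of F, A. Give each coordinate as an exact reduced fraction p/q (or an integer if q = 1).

A = (-5, 33/2)
F = (0, 21)

1. A_x = -5  [A is the midpoint of DB]
2. A_y = 33/2  [A is the midpoint of DB]
   → A = (-5, 33/2)
3. F_x = 0  [line 14·x + -2·y + 42 = 0 ∩ |FD|² = 548]
4. F_y = 21  [line 14·x + -2·y + 42 = 0 ∩ |FD|² = 548]
   → F = (0, 21)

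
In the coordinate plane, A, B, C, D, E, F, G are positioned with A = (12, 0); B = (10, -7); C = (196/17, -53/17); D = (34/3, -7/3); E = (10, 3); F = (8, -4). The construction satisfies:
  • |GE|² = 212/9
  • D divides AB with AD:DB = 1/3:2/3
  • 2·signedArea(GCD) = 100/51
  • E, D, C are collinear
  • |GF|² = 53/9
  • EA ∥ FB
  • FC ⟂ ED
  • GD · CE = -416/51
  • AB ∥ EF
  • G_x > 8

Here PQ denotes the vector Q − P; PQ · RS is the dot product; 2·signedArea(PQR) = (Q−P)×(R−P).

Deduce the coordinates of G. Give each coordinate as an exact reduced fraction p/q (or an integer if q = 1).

1. G_x = 26/3  [2·signedArea(GCD) = 100/51 ∩ GD · CE = -416/51]
2. G_y = -5/3  [2·signedArea(GCD) = 100/51 ∩ GD · CE = -416/51]
   → G = (26/3, -5/3)

G = (26/3, -5/3)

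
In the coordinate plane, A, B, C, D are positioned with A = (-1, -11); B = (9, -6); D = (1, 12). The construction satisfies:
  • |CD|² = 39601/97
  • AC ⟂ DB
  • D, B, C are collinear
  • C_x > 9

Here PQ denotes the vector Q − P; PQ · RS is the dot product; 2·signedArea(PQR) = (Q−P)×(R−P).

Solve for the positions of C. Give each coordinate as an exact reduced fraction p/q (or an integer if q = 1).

C = (893/97, -627/97)

1. C_x = 893/97  [D, B, C are collinear ∩ AC ⟂ DB]
2. C_y = -627/97  [D, B, C are collinear ∩ AC ⟂ DB]
   → C = (893/97, -627/97)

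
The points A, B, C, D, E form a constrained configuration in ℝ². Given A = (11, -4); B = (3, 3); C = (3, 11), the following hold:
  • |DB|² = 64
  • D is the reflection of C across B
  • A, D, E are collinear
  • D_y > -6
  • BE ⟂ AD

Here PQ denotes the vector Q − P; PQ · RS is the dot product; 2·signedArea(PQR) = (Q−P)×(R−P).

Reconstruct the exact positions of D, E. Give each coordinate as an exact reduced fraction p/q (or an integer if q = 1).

1. D_x = 3  [D is the reflection of C across B]
2. D_y = -5  [D is the reflection of C across B]
   → D = (3, -5)
3. E_x = 259/65  [A, D, E are collinear ∩ BE ⟂ AD]
4. E_y = -317/65  [A, D, E are collinear ∩ BE ⟂ AD]
   → E = (259/65, -317/65)

D = (3, -5)
E = (259/65, -317/65)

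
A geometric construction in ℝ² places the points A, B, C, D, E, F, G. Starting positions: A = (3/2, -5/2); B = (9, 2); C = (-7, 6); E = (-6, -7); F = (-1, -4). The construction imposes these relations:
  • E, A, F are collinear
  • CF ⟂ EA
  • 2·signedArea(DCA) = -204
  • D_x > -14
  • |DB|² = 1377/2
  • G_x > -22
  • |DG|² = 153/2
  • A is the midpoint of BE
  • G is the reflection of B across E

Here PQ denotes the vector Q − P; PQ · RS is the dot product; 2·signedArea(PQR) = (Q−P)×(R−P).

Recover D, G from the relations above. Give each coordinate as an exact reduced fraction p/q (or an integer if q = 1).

1. G_x = -21  [G is the reflection of B across E]
2. G_y = -16  [G is the reflection of B across E]
   → G = (-21, -16)
3. D_x = -27/2  [line 17/2·x + 17/2·y + 425/2 = 0 ∩ |DG|² = 153/2]
4. D_y = -23/2  [line 17/2·x + 17/2·y + 425/2 = 0 ∩ |DG|² = 153/2]
   → D = (-27/2, -23/2)

D = (-27/2, -23/2)
G = (-21, -16)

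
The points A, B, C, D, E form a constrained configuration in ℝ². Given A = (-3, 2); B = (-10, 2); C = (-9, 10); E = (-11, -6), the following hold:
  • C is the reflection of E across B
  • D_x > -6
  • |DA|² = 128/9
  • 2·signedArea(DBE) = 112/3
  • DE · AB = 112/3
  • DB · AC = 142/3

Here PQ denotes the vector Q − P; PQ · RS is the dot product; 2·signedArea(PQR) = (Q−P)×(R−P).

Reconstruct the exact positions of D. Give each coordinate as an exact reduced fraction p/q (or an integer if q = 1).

1. D_x = -17/3  [2·signedArea(DBE) = 112/3 ∩ DE · AB = 112/3]
2. D_y = -2/3  [2·signedArea(DBE) = 112/3 ∩ DE · AB = 112/3]
   → D = (-17/3, -2/3)

D = (-17/3, -2/3)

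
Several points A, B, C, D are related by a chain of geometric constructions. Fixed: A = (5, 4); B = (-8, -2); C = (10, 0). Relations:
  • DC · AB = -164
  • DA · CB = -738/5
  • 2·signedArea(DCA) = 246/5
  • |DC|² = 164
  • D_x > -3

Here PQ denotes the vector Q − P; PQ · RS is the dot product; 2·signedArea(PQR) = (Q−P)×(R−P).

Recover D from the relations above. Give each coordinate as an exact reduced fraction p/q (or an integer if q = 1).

D = (-14/5, 2/5)

1. D_x = -14/5  [DA · CB = -738/5 ∩ DC · AB = -164]
2. D_y = 2/5  [DA · CB = -738/5 ∩ DC · AB = -164]
   → D = (-14/5, 2/5)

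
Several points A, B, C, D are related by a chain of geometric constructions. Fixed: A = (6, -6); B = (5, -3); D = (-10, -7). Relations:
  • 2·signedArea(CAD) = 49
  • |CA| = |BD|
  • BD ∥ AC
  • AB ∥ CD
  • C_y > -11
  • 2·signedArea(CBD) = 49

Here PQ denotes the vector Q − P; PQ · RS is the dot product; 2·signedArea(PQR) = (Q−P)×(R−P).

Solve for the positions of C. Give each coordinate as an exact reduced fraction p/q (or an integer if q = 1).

1. C_x = -9  [AB ∥ CD ∩ BD ∥ AC]
2. C_y = -10  [AB ∥ CD ∩ BD ∥ AC]
   → C = (-9, -10)

C = (-9, -10)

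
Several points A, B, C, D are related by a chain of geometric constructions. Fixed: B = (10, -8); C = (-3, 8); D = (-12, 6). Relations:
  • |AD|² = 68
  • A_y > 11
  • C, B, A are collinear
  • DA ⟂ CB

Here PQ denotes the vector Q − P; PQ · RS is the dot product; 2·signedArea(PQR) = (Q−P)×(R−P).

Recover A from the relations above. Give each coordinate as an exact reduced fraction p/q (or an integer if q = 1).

A = (-28/5, 56/5)

1. A_x = -28/5  [C, B, A are collinear ∩ DA ⟂ CB]
2. A_y = 56/5  [C, B, A are collinear ∩ DA ⟂ CB]
   → A = (-28/5, 56/5)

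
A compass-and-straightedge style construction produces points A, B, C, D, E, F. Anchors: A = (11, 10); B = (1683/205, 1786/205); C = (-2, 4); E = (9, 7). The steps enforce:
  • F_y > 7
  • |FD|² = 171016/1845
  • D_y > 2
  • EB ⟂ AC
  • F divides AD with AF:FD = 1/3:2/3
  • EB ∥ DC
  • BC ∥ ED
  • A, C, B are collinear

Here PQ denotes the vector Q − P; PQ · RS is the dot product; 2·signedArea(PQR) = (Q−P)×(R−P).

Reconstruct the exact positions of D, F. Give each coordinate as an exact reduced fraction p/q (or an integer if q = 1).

1. D_x = -248/205  [EB ∥ DC ∩ BC ∥ ED]
2. D_y = 469/205  [EB ∥ DC ∩ BC ∥ ED]
   → D = (-248/205, 469/205)
3. F_x = 4262/615  [F divides AD with AF:FD = 1/3:2/3]
4. F_y = 1523/205  [F divides AD with AF:FD = 1/3:2/3]
   → F = (4262/615, 1523/205)

D = (-248/205, 469/205)
F = (4262/615, 1523/205)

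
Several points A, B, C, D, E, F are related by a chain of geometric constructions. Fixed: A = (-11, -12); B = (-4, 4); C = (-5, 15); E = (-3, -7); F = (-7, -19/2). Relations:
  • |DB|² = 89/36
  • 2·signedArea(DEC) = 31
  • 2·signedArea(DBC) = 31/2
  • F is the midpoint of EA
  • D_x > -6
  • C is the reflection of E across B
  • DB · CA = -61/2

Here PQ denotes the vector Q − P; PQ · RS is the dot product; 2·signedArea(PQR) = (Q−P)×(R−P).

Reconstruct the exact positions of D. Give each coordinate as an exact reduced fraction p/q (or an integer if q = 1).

D = (-16/3, 19/6)

1. D_x = -16/3  [2·signedArea(DBC) = 31/2 ∩ DB · CA = -61/2]
2. D_y = 19/6  [2·signedArea(DBC) = 31/2 ∩ DB · CA = -61/2]
   → D = (-16/3, 19/6)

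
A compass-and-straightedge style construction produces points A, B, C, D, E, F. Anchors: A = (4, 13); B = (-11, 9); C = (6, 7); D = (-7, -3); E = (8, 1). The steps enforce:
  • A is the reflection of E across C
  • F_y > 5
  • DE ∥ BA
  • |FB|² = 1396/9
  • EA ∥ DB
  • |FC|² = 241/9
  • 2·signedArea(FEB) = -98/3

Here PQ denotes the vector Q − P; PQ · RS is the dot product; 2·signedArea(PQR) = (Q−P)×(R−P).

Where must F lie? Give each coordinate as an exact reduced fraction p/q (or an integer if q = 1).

F = (1, 17/3)

1. F_x = 1  [line -8·x + -19·y + 347/3 = 0 ∩ |FC|² = 241/9]
2. F_y = 17/3  [line -8·x + -19·y + 347/3 = 0 ∩ |FC|² = 241/9]
   → F = (1, 17/3)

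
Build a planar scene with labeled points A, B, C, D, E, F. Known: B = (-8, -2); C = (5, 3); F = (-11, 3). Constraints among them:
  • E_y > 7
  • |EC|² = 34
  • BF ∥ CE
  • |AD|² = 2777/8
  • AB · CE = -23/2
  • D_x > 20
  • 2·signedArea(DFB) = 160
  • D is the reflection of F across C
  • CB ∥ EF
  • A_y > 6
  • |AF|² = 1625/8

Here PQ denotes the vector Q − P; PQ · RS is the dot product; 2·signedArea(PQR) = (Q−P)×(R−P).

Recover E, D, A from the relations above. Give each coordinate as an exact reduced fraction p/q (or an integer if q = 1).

1. E_x = 2  [CB ∥ EF ∩ BF ∥ CE]
2. E_y = 8  [CB ∥ EF ∩ BF ∥ CE]
   → E = (2, 8)
3. D_x = 21  [D is the reflection of F across C]
4. D_y = 3  [D is the reflection of F across C]
   → D = (21, 3)
5. A_x = 11/4  [line 3·x + -5·y + 51/2 = 0 ∩ |AF|² = 1625/8]
6. A_y = 27/4  [line 3·x + -5·y + 51/2 = 0 ∩ |AF|² = 1625/8]
   → A = (11/4, 27/4)

A = (11/4, 27/4)
D = (21, 3)
E = (2, 8)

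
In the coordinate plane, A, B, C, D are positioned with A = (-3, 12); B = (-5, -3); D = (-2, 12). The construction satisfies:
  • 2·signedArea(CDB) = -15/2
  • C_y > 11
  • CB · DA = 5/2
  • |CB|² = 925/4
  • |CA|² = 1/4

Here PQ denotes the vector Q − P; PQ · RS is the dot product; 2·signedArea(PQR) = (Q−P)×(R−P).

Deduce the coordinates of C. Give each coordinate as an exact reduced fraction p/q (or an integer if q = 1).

1. C_x = -5/2  [CB · DA = 5/2 ∩ 2·signedArea(CDB) = -15/2]
2. C_y = 12  [CB · DA = 5/2 ∩ 2·signedArea(CDB) = -15/2]
   → C = (-5/2, 12)

C = (-5/2, 12)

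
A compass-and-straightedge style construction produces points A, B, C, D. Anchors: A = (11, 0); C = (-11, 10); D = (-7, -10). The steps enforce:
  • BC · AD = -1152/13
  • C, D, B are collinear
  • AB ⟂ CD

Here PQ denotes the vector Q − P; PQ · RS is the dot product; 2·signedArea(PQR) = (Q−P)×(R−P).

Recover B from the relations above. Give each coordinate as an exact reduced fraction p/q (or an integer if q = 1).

1. B_x = -107/13  [C, D, B are collinear ∩ AB ⟂ CD]
2. B_y = -50/13  [C, D, B are collinear ∩ AB ⟂ CD]
   → B = (-107/13, -50/13)

B = (-107/13, -50/13)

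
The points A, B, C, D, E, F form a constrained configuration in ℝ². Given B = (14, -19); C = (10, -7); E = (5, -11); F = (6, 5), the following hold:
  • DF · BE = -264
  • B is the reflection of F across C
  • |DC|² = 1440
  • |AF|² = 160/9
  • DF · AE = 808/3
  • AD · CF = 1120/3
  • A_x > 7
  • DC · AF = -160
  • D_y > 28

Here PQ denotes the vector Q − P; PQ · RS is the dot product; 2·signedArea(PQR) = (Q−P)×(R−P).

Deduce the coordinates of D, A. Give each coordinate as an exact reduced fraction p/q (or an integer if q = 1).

1. D_x = -2  [line 9·x + -8·y + 250 = 0 ∩ |DC|² = 1440]
2. D_y = 29  [line 9·x + -8·y + 250 = 0 ∩ |DC|² = 1440]
   → D = (-2, 29)
3. A_x = 22/3  [line -8·x + 24·y + 104/3 = 0 ∩ |AF|² = 160/9]
4. A_y = 1  [line -8·x + 24·y + 104/3 = 0 ∩ |AF|² = 160/9]
   → A = (22/3, 1)

A = (22/3, 1)
D = (-2, 29)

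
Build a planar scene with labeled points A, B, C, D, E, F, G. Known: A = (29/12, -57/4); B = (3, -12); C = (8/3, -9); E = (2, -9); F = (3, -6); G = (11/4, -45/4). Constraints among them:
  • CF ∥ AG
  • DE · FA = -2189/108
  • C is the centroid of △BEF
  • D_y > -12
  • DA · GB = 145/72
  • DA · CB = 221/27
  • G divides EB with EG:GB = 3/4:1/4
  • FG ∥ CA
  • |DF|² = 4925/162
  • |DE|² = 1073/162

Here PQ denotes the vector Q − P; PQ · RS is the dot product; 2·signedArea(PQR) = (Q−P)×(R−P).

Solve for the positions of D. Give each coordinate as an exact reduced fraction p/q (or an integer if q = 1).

1. D_x = 47/18  [DA · GB = 145/72 ∩ DA · CB = 221/27]
2. D_y = -23/2  [DA · GB = 145/72 ∩ DA · CB = 221/27]
   → D = (47/18, -23/2)

D = (47/18, -23/2)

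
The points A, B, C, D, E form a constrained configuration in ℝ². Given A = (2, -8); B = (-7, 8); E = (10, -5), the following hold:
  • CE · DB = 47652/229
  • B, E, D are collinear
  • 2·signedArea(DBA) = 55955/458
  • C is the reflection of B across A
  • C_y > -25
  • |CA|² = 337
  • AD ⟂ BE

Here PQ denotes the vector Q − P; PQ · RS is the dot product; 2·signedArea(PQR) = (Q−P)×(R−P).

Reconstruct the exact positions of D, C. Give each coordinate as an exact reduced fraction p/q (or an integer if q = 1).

C = (11, -24)
D = (2931/458, -1029/458)

1. D_x = 2931/458  [B, E, D are collinear ∩ AD ⟂ BE]
2. D_y = -1029/458  [B, E, D are collinear ∩ AD ⟂ BE]
   → D = (2931/458, -1029/458)
3. C_x = 11  [C is the reflection of B across A]
4. C_y = -24  [C is the reflection of B across A]
   → C = (11, -24)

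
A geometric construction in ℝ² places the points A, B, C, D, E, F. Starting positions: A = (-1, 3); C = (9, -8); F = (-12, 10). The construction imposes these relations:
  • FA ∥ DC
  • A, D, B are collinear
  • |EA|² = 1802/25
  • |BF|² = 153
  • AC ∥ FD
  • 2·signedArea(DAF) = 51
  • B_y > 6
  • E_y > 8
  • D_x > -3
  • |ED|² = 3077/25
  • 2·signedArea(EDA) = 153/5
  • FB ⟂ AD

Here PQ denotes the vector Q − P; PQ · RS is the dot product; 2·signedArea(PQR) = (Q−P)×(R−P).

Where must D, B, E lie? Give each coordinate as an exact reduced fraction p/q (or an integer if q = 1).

1. D_x = -2  [FA ∥ DC ∩ AC ∥ FD]
2. D_y = -1  [FA ∥ DC ∩ AC ∥ FD]
   → D = (-2, -1)
3. B_x = 0  [A, D, B are collinear ∩ FB ⟂ AD]
4. B_y = 7  [A, D, B are collinear ∩ FB ⟂ AD]
   → B = (0, 7)
5. E_x = -36/5  [line -4·x + 1·y + -188/5 = 0 ∩ |EA|² = 1802/25]
6. E_y = 44/5  [line -4·x + 1·y + -188/5 = 0 ∩ |EA|² = 1802/25]
   → E = (-36/5, 44/5)

B = (0, 7)
D = (-2, -1)
E = (-36/5, 44/5)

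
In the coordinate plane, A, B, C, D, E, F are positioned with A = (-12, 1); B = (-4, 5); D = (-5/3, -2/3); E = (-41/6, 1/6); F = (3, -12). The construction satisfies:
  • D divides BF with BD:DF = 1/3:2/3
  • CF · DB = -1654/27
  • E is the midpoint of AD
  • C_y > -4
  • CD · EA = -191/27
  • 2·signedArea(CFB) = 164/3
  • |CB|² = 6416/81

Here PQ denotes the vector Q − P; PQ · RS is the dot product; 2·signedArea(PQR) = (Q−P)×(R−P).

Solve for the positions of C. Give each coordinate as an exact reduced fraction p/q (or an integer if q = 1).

1. C_x = -32/9  [2·signedArea(CFB) = 164/3 ∩ CF · DB = -1654/27]
2. C_y = -35/9  [2·signedArea(CFB) = 164/3 ∩ CF · DB = -1654/27]
   → C = (-32/9, -35/9)

C = (-32/9, -35/9)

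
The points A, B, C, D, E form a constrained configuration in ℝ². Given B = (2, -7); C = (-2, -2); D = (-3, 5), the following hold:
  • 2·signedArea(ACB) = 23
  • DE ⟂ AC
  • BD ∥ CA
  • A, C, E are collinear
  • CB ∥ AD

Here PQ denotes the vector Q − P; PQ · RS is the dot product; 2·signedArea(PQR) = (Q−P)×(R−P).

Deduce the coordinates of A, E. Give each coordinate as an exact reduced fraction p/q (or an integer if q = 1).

1. A_x = -7  [CB ∥ AD ∩ BD ∥ CA]
2. A_y = 10  [CB ∥ AD ∩ BD ∥ CA]
   → A = (-7, 10)
3. E_x = -783/169  [A, C, E are collinear ∩ DE ⟂ AC]
4. E_y = 730/169  [A, C, E are collinear ∩ DE ⟂ AC]
   → E = (-783/169, 730/169)

A = (-7, 10)
E = (-783/169, 730/169)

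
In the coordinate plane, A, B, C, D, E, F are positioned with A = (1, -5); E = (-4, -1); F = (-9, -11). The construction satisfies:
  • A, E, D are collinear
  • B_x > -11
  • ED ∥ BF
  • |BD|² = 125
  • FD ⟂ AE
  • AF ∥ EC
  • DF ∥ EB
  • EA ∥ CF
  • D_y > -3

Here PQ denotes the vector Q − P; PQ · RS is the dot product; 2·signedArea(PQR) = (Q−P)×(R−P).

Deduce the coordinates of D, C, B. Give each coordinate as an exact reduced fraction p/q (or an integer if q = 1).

B = (-444/41, -391/41)
C = (-14, -7)
D = (-89/41, -101/41)

1. D_x = -89/41  [A, E, D are collinear ∩ FD ⟂ AE]
2. D_y = -101/41  [A, E, D are collinear ∩ FD ⟂ AE]
   → D = (-89/41, -101/41)
3. C_x = -14  [EA ∥ CF ∩ AF ∥ EC]
4. C_y = -7  [EA ∥ CF ∩ AF ∥ EC]
   → C = (-14, -7)
5. B_x = -444/41  [ED ∥ BF ∩ DF ∥ EB]
6. B_y = -391/41  [ED ∥ BF ∩ DF ∥ EB]
   → B = (-444/41, -391/41)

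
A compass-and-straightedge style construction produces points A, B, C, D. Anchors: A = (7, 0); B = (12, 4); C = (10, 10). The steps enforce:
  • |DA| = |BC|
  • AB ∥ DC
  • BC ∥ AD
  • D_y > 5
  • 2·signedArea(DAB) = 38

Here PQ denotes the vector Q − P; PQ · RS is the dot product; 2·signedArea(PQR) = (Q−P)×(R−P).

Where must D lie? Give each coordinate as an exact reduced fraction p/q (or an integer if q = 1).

1. D_x = 5  [AB ∥ DC ∩ BC ∥ AD]
2. D_y = 6  [AB ∥ DC ∩ BC ∥ AD]
   → D = (5, 6)

D = (5, 6)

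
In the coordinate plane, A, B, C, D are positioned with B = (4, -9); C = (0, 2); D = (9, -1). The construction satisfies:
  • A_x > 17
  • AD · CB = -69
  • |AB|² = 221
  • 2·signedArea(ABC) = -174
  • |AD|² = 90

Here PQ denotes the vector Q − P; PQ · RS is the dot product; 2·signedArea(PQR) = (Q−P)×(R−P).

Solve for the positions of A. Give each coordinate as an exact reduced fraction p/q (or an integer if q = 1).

1. A_x = 18  [2·signedArea(ABC) = -174 ∩ AD · CB = -69]
2. A_y = -4  [2·signedArea(ABC) = -174 ∩ AD · CB = -69]
   → A = (18, -4)

A = (18, -4)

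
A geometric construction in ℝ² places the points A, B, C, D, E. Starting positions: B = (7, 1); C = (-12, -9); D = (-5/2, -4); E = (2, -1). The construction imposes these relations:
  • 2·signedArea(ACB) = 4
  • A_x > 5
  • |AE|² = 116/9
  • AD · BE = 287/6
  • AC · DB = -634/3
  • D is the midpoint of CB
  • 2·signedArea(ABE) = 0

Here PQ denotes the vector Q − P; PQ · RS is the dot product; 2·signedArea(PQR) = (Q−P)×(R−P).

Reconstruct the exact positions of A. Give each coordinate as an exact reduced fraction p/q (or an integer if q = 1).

1. A_x = 16/3  [2·signedArea(ABE) = 0 ∩ AD · BE = 287/6]
2. A_y = 1/3  [2·signedArea(ABE) = 0 ∩ AD · BE = 287/6]
   → A = (16/3, 1/3)

A = (16/3, 1/3)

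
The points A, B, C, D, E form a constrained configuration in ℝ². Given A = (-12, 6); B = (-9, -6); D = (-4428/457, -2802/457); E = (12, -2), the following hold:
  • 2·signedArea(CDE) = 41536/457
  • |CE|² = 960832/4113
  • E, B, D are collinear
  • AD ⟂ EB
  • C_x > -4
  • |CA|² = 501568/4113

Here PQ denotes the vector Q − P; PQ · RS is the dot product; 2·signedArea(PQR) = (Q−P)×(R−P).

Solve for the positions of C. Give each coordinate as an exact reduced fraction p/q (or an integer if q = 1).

C = (-1476/457, -974/1371)

1. C_x = -1476/457  [line -1888/457·x + 9912/457·y + 944/457 = 0 ∩ |CA|² = 501568/4113]
2. C_y = -974/1371  [line -1888/457·x + 9912/457·y + 944/457 = 0 ∩ |CA|² = 501568/4113]
   → C = (-1476/457, -974/1371)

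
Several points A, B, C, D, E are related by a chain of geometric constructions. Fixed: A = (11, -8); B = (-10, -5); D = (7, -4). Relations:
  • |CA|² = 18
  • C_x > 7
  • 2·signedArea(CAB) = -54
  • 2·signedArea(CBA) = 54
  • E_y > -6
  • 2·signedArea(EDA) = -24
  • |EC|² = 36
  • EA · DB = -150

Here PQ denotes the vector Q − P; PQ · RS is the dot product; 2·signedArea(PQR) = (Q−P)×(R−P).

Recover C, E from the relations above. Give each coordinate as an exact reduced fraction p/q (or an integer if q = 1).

1. E_x = 2  [2·signedArea(EDA) = -24 ∩ EA · DB = -150]
2. E_y = -5  [2·signedArea(EDA) = -24 ∩ EA · DB = -150]
   → E = (2, -5)
3. C_x = 8  [line -3·x + -21·y + -81 = 0 ∩ |EC|² = 36]
4. C_y = -5  [line -3·x + -21·y + -81 = 0 ∩ |EC|² = 36]
   → C = (8, -5)

C = (8, -5)
E = (2, -5)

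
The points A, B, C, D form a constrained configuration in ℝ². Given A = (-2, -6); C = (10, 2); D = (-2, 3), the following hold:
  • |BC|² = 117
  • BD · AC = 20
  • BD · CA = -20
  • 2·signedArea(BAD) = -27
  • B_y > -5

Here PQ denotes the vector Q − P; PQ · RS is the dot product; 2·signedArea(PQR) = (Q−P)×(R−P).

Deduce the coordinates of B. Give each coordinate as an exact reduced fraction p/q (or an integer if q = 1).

B = (1, -4)

1. B_x = 1  [2·signedArea(BAD) = -27 ∩ BD · CA = -20]
2. B_y = -4  [2·signedArea(BAD) = -27 ∩ BD · CA = -20]
   → B = (1, -4)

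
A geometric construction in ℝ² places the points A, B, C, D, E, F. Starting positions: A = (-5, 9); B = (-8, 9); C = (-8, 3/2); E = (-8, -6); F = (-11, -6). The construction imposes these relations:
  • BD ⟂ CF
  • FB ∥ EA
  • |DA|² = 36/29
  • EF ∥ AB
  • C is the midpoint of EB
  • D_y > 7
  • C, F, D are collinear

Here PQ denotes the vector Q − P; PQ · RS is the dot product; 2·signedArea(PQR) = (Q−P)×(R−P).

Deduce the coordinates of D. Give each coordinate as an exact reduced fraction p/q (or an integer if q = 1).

1. D_x = -157/29  [C, F, D are collinear ∩ BD ⟂ CF]
2. D_y = 231/29  [C, F, D are collinear ∩ BD ⟂ CF]
   → D = (-157/29, 231/29)

D = (-157/29, 231/29)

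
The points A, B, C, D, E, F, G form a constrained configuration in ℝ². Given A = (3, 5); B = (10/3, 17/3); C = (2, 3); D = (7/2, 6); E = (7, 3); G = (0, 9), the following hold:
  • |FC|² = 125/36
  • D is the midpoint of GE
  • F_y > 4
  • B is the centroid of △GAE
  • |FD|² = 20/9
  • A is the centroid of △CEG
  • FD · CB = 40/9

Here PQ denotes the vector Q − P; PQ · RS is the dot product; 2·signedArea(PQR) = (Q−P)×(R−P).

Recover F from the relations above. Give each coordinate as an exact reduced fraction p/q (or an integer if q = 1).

1. F_x = 17/6  [line -4/3·x + -8/3·y + 146/9 = 0 ∩ |FD|² = 20/9]
2. F_y = 14/3  [line -4/3·x + -8/3·y + 146/9 = 0 ∩ |FD|² = 20/9]
   → F = (17/6, 14/3)

F = (17/6, 14/3)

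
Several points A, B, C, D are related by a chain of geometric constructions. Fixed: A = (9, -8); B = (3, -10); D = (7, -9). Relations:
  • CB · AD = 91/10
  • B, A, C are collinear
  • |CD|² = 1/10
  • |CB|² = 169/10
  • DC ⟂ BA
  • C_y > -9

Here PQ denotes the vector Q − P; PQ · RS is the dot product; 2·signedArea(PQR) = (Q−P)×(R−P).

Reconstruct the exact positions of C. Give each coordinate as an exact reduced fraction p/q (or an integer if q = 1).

1. C_x = 69/10  [B, A, C are collinear ∩ DC ⟂ BA]
2. C_y = -87/10  [B, A, C are collinear ∩ DC ⟂ BA]
   → C = (69/10, -87/10)

C = (69/10, -87/10)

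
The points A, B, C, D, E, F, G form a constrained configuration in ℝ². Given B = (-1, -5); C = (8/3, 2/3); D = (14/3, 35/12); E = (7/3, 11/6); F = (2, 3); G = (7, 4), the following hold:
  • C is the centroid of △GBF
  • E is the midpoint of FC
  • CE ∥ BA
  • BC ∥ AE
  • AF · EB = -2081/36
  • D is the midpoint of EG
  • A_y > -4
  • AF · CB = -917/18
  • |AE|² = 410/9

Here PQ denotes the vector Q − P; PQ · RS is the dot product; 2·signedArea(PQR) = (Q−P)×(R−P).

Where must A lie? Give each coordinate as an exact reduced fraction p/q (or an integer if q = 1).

1. A_x = -4/3  [BC ∥ AE ∩ CE ∥ BA]
2. A_y = -23/6  [BC ∥ AE ∩ CE ∥ BA]
   → A = (-4/3, -23/6)

A = (-4/3, -23/6)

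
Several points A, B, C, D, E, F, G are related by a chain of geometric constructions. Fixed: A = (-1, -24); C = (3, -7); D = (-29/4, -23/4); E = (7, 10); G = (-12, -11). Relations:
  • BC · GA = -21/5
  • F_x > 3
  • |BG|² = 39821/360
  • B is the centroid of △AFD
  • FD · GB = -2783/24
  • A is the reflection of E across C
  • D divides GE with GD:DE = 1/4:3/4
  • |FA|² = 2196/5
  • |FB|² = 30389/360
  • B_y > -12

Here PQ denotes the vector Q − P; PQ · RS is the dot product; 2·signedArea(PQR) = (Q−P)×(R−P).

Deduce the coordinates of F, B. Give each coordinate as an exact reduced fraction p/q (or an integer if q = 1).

B = (-89/60, -667/60)
F = (19/5, -18/5)

1. B_x = -89/60  [line -11·x + 13·y + 641/5 = 0 ∩ |BG|² = 39821/360]
2. B_y = -667/60  [line -11·x + 13·y + 641/5 = 0 ∩ |BG|² = 39821/360]
   → B = (-89/60, -667/60)
3. F_x = 19/5  [FD · GB = -2783/24 ∩ B is the centroid of △AFD]
4. F_y = -18/5  [FD · GB = -2783/24 ∩ B is the centroid of △AFD]
   → F = (19/5, -18/5)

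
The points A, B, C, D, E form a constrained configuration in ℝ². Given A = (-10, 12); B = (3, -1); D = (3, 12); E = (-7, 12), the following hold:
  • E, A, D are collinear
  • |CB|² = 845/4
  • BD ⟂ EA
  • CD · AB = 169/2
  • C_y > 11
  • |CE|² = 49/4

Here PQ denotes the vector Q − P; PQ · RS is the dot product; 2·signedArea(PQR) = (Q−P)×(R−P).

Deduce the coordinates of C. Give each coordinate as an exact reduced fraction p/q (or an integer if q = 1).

C = (-7/2, 12)

1. C_x = -7/2  [line -13·x + 13·y + -403/2 = 0 ∩ |CE|² = 49/4]
2. C_y = 12  [line -13·x + 13·y + -403/2 = 0 ∩ |CE|² = 49/4]
   → C = (-7/2, 12)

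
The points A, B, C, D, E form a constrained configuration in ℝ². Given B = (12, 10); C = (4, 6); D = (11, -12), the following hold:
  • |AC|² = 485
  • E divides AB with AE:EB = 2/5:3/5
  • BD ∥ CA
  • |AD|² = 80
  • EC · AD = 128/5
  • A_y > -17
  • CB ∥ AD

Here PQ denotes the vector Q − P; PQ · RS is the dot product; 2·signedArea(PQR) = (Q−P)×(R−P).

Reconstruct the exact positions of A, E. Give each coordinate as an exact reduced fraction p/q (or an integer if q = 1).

1. A_x = 3  [CB ∥ AD ∩ BD ∥ CA]
2. A_y = -16  [CB ∥ AD ∩ BD ∥ CA]
   → A = (3, -16)
3. E_x = 33/5  [E divides AB with AE:EB = 2/5:3/5]
4. E_y = -28/5  [E divides AB with AE:EB = 2/5:3/5]
   → E = (33/5, -28/5)

A = (3, -16)
E = (33/5, -28/5)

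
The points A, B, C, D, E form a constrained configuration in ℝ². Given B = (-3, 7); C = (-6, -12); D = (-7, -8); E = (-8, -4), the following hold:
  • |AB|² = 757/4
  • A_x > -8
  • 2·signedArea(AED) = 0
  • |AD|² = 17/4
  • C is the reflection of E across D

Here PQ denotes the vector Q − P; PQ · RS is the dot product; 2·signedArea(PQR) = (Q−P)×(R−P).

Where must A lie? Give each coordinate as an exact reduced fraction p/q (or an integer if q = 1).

1. A_x = -15/2  [line 4·x + 1·y + 36 = 0 ∩ |AB|² = 757/4]
2. A_y = -6  [line 4·x + 1·y + 36 = 0 ∩ |AB|² = 757/4]
   → A = (-15/2, -6)

A = (-15/2, -6)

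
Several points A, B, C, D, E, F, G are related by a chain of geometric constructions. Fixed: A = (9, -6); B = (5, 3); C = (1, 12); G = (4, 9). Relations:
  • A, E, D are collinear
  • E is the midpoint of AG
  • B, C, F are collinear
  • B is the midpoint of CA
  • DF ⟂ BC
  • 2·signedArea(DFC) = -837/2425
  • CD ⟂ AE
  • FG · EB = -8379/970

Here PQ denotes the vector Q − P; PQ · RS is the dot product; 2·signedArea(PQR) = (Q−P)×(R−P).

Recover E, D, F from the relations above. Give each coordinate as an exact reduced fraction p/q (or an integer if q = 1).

D = (14/5, 63/5)
E = (13/2, 3/2)
F = (521/485, 5739/485)

1. E_x = 13/2  [E is the midpoint of AG]
2. E_y = 3/2  [E is the midpoint of AG]
   → E = (13/2, 3/2)
3. D_x = 14/5  [A, E, D are collinear ∩ CD ⟂ AE]
4. D_y = 63/5  [A, E, D are collinear ∩ CD ⟂ AE]
   → D = (14/5, 63/5)
5. F_x = 521/485  [B, C, F are collinear ∩ DF ⟂ BC]
6. F_y = 5739/485  [B, C, F are collinear ∩ DF ⟂ BC]
   → F = (521/485, 5739/485)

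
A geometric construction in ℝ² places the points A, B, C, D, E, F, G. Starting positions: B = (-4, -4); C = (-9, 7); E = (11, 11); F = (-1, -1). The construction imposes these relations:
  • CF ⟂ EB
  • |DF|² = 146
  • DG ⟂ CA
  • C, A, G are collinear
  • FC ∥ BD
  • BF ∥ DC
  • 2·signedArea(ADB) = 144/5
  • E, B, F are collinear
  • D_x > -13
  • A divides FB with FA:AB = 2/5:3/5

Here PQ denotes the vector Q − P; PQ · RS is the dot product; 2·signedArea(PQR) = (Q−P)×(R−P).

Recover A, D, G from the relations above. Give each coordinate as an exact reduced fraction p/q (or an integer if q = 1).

A = (-11/5, -11/5)
D = (-12, 4)
G = (-3528/409, 2656/409)

1. A_x = -11/5  [A divides FB with FA:AB = 2/5:3/5]
2. A_y = -11/5  [A divides FB with FA:AB = 2/5:3/5]
   → A = (-11/5, -11/5)
3. D_x = -12  [BF ∥ DC ∩ FC ∥ BD]
4. D_y = 4  [BF ∥ DC ∩ FC ∥ BD]
   → D = (-12, 4)
5. G_x = -3528/409  [C, A, G are collinear ∩ DG ⟂ CA]
6. G_y = 2656/409  [C, A, G are collinear ∩ DG ⟂ CA]
   → G = (-3528/409, 2656/409)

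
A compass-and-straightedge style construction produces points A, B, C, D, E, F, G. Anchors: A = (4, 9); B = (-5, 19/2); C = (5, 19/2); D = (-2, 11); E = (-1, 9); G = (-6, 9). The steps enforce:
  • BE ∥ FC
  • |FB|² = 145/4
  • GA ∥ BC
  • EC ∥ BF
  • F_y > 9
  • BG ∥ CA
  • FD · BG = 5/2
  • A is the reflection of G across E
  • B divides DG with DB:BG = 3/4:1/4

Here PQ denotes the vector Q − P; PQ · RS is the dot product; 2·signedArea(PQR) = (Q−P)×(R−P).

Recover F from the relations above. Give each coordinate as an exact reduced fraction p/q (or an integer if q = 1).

F = (1, 10)

1. F_x = 1  [BE ∥ FC ∩ EC ∥ BF]
2. F_y = 10  [BE ∥ FC ∩ EC ∥ BF]
   → F = (1, 10)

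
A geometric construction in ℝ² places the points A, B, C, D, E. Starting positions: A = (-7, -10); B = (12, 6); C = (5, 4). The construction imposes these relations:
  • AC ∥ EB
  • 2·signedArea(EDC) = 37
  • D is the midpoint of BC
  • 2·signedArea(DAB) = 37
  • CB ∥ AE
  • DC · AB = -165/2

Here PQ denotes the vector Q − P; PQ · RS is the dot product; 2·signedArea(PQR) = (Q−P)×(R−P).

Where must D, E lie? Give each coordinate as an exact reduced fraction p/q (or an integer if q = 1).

D = (17/2, 5)
E = (0, -8)

1. D_x = 17/2  [D is the midpoint of BC]
2. D_y = 5  [D is the midpoint of BC]
   → D = (17/2, 5)
3. E_x = 0  [AC ∥ EB ∩ CB ∥ AE]
4. E_y = -8  [AC ∥ EB ∩ CB ∥ AE]
   → E = (0, -8)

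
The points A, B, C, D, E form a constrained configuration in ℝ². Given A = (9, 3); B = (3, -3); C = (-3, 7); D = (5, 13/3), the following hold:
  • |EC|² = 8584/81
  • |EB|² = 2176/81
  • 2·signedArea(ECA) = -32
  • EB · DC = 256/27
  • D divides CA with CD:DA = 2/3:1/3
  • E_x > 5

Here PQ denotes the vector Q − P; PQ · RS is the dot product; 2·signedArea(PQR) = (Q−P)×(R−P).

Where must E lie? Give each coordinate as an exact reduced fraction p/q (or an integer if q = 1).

1. E_x = 17/3  [EB · DC = 256/27 ∩ 2·signedArea(ECA) = -32]
2. E_y = 13/9  [EB · DC = 256/27 ∩ 2·signedArea(ECA) = -32]
   → E = (17/3, 13/9)

E = (17/3, 13/9)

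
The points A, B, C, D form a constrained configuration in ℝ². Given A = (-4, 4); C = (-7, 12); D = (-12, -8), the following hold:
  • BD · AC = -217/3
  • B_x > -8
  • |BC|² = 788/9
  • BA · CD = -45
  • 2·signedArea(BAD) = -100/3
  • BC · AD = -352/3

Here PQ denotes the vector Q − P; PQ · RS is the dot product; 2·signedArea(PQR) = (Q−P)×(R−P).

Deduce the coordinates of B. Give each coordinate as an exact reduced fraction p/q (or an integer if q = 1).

1. B_x = -23/3  [BC · AD = -352/3 ∩ 2·signedArea(BAD) = -100/3]
2. B_y = 8/3  [BC · AD = -352/3 ∩ 2·signedArea(BAD) = -100/3]
   → B = (-23/3, 8/3)

B = (-23/3, 8/3)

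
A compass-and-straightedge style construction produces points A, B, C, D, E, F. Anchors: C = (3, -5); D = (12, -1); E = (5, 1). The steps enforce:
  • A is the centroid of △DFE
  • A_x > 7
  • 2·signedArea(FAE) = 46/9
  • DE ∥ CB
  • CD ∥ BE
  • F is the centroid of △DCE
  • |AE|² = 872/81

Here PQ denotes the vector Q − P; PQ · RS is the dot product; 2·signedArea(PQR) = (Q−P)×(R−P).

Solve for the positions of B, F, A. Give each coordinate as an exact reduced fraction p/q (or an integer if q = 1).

1. B_x = -4  [CD ∥ BE ∩ DE ∥ CB]
2. B_y = -3  [CD ∥ BE ∩ DE ∥ CB]
   → B = (-4, -3)
3. F_x = 20/3  [F is the centroid of △DCE]
4. F_y = -5/3  [F is the centroid of △DCE]
   → F = (20/3, -5/3)
5. A_x = 71/9  [A is the centroid of △DFE]
6. A_y = -5/9  [A is the centroid of △DFE]
   → A = (71/9, -5/9)

A = (71/9, -5/9)
B = (-4, -3)
F = (20/3, -5/3)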